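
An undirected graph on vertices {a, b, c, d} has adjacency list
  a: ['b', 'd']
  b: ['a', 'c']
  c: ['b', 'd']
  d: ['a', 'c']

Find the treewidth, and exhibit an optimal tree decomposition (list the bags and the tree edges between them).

Every bag has size at most 3, so the width is 3 − 1 = 2 and tw(G) ≤ 2. For the lower bound, G contains the cycle d–a–b–c–d, so G is not a forest; only forests have treewidth ≤ 1, hence tw(G) ≥ 2. Hence tw(G) = 2 exactly.

Treewidth 2.
Bags: B1 = {a, b, d}  B2 = {b, c, d}
Tree: B1–B2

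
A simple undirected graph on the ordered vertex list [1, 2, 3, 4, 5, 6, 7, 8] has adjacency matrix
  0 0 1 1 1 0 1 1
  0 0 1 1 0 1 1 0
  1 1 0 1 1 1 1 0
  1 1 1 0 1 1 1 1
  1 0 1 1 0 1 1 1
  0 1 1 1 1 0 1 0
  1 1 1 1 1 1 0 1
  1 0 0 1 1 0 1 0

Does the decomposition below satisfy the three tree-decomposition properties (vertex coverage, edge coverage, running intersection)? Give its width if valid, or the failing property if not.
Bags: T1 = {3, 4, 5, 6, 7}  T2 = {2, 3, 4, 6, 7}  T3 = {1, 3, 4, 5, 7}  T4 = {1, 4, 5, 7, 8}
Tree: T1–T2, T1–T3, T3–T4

Checking the three conditions: (i) the bags cover all of {1, 2, 3, 4, 5, 6, 7, 8}; (ii) for each edge, some bag contains both endpoints; (iii) the bags containing any fixed vertex form a subtree. All hold, so the decomposition is valid with width 5 − 1 = 4.

Yes; width 4.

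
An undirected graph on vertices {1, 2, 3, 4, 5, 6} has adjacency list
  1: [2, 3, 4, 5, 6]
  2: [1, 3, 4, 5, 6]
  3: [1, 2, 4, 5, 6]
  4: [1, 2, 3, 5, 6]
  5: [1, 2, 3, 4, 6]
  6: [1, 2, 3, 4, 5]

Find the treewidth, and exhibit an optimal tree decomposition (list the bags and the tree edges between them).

A single bag containing all 6 vertices is trivially a valid decomposition of width 5. For the lower bound, the 6 vertices {1, 2, 3, 4, 5, 6} are pairwise adjacent, and any tree decomposition puts a clique entirely inside one bag — forcing width ≥ 5. The upper and lower bounds meet at 5, so that is the treewidth.

Treewidth 5.
One optimal decomposition is:
Bags: B1 = {1, 2, 3, 4, 5, 6}
Tree: (single bag)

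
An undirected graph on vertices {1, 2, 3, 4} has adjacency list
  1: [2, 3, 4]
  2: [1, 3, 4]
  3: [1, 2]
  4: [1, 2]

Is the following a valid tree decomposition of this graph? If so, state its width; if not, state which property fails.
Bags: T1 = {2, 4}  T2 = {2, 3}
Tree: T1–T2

No — vertex 1 appears in no bag.

A tree decomposition must satisfy three properties: every vertex lies in some bag; for every edge, both endpoints lie together in some bag; and for every vertex, the bags containing it form a connected subtree. Here vertex 1 appears in no bag, so the decomposition is invalid.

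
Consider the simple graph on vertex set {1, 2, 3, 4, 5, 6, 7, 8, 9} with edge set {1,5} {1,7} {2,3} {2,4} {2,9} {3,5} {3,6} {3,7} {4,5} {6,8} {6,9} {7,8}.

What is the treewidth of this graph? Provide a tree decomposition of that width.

Each bag holds 4 vertices, so the decomposition has width 3, which upper-bounds the treewidth. For the lower bound: the 4 vertex sets {6,8,9}, {2}, {3}, {1,4,5,7} are disjoint, each induces a connected subgraph, and every pair is joined by at least one edge of G. Contracting each set to a single vertex therefore yields K_{4} as a minor, and since treewidth is minor-monotone, tw(G) ≥ tw(K_{4}) = 3. Therefore the treewidth is 3.

Treewidth 3.
One optimal decomposition is:
Bags: B1 = {2, 6, 8, 9}  B2 = {2, 3, 6, 8}  B3 = {2, 3, 7, 8}  B4 = {2, 3, 4, 7}  B5 = {3, 4, 5, 7}  B6 = {1, 4, 5, 7}
Tree: B1–B2, B2–B3, B3–B4, B4–B5, B5–B6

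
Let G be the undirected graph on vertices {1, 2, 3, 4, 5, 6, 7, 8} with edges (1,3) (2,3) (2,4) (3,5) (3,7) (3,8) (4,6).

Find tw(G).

A width-1 tree decomposition is:
Bags: B1 = {2, 3}  B2 = {3, 8}  B3 = {2, 4}  B4 = {4, 6}  B5 = {3, 5}  B6 = {3, 7}  B7 = {1, 3}
Tree: B1–B2, B1–B3, B3–B4, B2–B5, B1–B6, B2–B7
Each bag holds 2 vertices, so the decomposition has width 1, which upper-bounds the treewidth. G has an edge, so its treewidth is at least 1. Hence tw(G) = 1 exactly.

1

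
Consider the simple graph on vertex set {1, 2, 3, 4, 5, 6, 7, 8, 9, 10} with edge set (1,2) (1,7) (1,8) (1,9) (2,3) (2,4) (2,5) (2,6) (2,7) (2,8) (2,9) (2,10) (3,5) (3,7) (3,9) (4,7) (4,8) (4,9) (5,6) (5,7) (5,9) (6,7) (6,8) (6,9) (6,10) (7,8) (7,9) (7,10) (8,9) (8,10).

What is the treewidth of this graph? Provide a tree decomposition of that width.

Treewidth 4.
One such decomposition:
Bags: B1 = {2, 5, 6, 7, 9}  B2 = {2, 6, 7, 8, 9}  B3 = {1, 2, 7, 8, 9}  B4 = {2, 6, 7, 8, 10}  B5 = {2, 3, 5, 7, 9}  B6 = {2, 4, 7, 8, 9}
Tree: B1–B2, B2–B3, B2–B4, B1–B5, B3–B6

Every bag has size at most 5, so the width is 5 − 1 = 4 and tw(G) ≤ 4. Conversely, {1, 2, 7, 8, 9} is a clique of size 5, and the vertices of any clique must share a bag in every tree decomposition; so some bag has ≥ 5 vertices and tw(G) ≥ 4. The upper and lower bounds meet at 4, so that is the treewidth.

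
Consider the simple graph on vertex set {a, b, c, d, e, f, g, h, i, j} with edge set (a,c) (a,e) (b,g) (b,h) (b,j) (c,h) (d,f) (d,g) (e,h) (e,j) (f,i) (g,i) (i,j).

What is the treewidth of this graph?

A width-2 tree decomposition is:
Bags: B1 = {d, f, g}  B2 = {f, g, i}  B3 = {b, g, i}  B4 = {b, i, j}  B5 = {b, h, j}  B6 = {e, h, j}  B7 = {c, e, h}  B8 = {a, c, e}
Tree: B1–B2, B2–B3, B3–B4, B4–B5, B5–B6, B6–B7, B7–B8
The largest bag has 3 vertices, giving width 2; this decomposition certifies tw(G) ≤ 2. Since d–f–i–g–d is a cycle in G, G is not acyclic. Forests are exactly the graphs of treewidth ≤ 1, so tw(G) ≥ 2. Hence tw(G) = 2 exactly.

2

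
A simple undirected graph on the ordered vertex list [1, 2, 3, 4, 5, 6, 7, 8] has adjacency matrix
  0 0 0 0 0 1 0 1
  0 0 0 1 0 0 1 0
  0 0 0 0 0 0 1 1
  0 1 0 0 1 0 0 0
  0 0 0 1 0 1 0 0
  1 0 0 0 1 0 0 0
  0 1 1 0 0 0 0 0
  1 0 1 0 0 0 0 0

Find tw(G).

2

A width-2 tree decomposition is:
Bags: B1 = {1, 6, 8}  B2 = {3, 6, 8}  B3 = {3, 6, 7}  B4 = {2, 6, 7}  B5 = {2, 4, 6}  B6 = {4, 5, 6}
Tree: B1–B2, B2–B3, B3–B4, B4–B5, B5–B6
Every bag has size at most 3, so the width is 3 − 1 = 2 and tw(G) ≤ 2. For the lower bound, G contains the cycle 6–1–8–3–7–2–4–5–6, so G is not a forest; only forests have treewidth ≤ 1, hence tw(G) ≥ 2. Therefore the treewidth is 2.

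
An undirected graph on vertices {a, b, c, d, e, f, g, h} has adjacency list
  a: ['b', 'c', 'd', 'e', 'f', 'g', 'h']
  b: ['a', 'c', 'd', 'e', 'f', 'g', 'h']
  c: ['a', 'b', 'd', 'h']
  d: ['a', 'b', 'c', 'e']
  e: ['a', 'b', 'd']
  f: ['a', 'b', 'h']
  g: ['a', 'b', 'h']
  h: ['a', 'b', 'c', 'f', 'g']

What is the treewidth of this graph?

A width-3 tree decomposition is:
Bags: B1 = {a, b, c, h}  B2 = {a, b, f, h}  B3 = {a, b, c, d}  B4 = {a, b, g, h}  B5 = {a, b, d, e}
Tree: B1–B2, B1–B3, B2–B4, B3–B5
Each bag holds 4 vertices, so the decomposition has width 3, which upper-bounds the treewidth. Conversely, {a, b, d, e} is a clique of size 4, and the vertices of any clique must share a bag in every tree decomposition; so some bag has ≥ 4 vertices and tw(G) ≥ 3. Therefore the treewidth is 3.

3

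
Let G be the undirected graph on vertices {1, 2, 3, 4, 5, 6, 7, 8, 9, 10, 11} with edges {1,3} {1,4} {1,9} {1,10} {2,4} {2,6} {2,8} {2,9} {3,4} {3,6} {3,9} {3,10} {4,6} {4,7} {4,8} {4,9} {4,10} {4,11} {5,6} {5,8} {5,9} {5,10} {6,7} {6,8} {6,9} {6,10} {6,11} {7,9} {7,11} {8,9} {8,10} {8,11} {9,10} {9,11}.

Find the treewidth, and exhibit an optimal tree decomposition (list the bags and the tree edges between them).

Treewidth 4.
Bags: B1 = {4, 6, 8, 9, 10}  B2 = {4, 6, 8, 9, 11}  B3 = {4, 6, 7, 9, 11}  B4 = {3, 4, 6, 9, 10}  B5 = {5, 6, 8, 9, 10}  B6 = {1, 3, 4, 9, 10}  B7 = {2, 4, 6, 8, 9}
Tree: B1–B2, B2–B3, B1–B4, B1–B5, B4–B6, B2–B7

Every bag has size at most 5, so the width is 5 − 1 = 4 and tw(G) ≤ 4. Conversely, {1, 3, 4, 9, 10} is a clique of size 5, and the vertices of any clique must share a bag in every tree decomposition; so some bag has ≥ 5 vertices and tw(G) ≥ 4. Combining the bounds, tw(G) = 4.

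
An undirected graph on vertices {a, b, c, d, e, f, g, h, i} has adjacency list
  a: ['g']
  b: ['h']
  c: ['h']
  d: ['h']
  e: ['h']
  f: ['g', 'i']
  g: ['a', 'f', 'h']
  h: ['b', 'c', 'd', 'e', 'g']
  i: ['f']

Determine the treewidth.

1

A width-1 tree decomposition is:
Bags: B1 = {g, h}  B2 = {c, h}  B3 = {f, g}  B4 = {a, g}  B5 = {b, h}  B6 = {f, i}  B7 = {d, h}  B8 = {e, h}
Tree: B1–B2, B1–B3, B3–B4, B2–B5, B3–B6, B1–B7, B7–B8
The largest bag has 2 vertices, giving width 1; this decomposition certifies tw(G) ≤ 1. G has an edge, so its treewidth is at least 1. Hence tw(G) = 1 exactly.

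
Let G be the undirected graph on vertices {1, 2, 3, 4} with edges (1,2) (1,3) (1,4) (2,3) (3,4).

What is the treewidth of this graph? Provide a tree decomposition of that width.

The largest bag has 3 vertices, giving width 2; this decomposition certifies tw(G) ≤ 2. Conversely, {1, 2, 3} is a clique of size 3, and the vertices of any clique must share a bag in every tree decomposition; so some bag has ≥ 3 vertices and tw(G) ≥ 2. Therefore the treewidth is 2.

Treewidth 2.
Bags: B1 = {1, 3, 4}  B2 = {1, 2, 3}
Tree: B1–B2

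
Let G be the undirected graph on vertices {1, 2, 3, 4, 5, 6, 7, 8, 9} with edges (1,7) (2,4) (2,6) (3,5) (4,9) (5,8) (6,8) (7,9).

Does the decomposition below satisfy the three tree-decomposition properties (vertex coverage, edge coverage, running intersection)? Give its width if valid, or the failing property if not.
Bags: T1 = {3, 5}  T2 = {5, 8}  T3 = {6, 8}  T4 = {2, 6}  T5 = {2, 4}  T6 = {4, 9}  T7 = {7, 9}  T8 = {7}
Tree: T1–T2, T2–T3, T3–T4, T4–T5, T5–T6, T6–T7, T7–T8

No — vertex 1 appears in no bag.

A tree decomposition must satisfy three properties: every vertex lies in some bag; for every edge, both endpoints lie together in some bag; and for every vertex, the bags containing it form a connected subtree. Here vertex 1 appears in no bag, so the decomposition is invalid.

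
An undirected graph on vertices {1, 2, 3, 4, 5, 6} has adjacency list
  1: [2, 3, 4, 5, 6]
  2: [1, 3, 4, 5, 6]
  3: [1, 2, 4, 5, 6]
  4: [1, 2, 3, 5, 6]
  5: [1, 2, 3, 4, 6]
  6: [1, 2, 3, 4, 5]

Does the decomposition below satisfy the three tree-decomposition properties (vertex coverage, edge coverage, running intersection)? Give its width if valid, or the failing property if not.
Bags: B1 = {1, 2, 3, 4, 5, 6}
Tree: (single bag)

Every vertex of G appears in some bag (union = {1, 2, 3, 4, 5, 6}); every edge is covered by a bag; and for each vertex v the set of bags containing v is connected in the bag tree. The decomposition is therefore valid. The largest bag has 6 vertices, so the width is 5.

Yes; width 5.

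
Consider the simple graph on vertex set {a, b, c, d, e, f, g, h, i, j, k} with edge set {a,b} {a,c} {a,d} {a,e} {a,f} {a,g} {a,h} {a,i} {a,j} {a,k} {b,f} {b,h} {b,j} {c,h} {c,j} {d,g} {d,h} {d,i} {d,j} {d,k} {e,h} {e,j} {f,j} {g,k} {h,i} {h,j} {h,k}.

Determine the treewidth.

3

A width-3 tree decomposition is:
Bags: B1 = {a, b, h, j}  B2 = {a, c, h, j}  B3 = {a, d, h, j}  B4 = {a, b, f, j}  B5 = {a, d, h, k}  B6 = {a, d, h, i}  B7 = {a, e, h, j}  B8 = {a, d, g, k}
Tree: B1–B2, B1–B3, B1–B4, B3–B5, B5–B6, B3–B7, B5–B8
The largest bag has 4 vertices, giving width 3; this decomposition certifies tw(G) ≤ 3. For the lower bound, the 4 vertices {a, d, g, k} are pairwise adjacent, and any tree decomposition puts a clique entirely inside one bag — forcing width ≥ 3. The upper and lower bounds meet at 3, so that is the treewidth.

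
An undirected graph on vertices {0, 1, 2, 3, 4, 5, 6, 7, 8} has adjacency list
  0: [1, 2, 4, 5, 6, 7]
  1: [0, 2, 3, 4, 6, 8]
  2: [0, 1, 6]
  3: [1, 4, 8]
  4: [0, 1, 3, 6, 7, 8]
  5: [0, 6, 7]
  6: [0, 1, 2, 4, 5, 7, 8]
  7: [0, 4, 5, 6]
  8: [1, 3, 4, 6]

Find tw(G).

3

A width-3 tree decomposition is:
Bags: B1 = {0, 1, 4, 6}  B2 = {0, 4, 6, 7}  B3 = {0, 5, 6, 7}  B4 = {1, 4, 6, 8}  B5 = {0, 1, 2, 6}  B6 = {1, 3, 4, 8}
Tree: B1–B2, B2–B3, B1–B4, B1–B5, B4–B6
The largest bag has 4 vertices, giving width 3; this decomposition certifies tw(G) ≤ 3. Conversely, {1, 3, 4, 8} is a clique of size 4, and the vertices of any clique must share a bag in every tree decomposition; so some bag has ≥ 4 vertices and tw(G) ≥ 3. The upper and lower bounds meet at 3, so that is the treewidth.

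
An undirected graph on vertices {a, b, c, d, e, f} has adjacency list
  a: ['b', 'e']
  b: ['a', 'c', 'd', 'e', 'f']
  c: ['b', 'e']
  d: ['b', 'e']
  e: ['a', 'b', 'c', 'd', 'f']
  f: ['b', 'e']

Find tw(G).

2

A width-2 tree decomposition is:
Bags: B1 = {b, d, e}  B2 = {a, b, e}  B3 = {b, c, e}  B4 = {b, e, f}
Tree: B1–B2, B1–B3, B1–B4
Every bag has size at most 3, so the width is 3 − 1 = 2 and tw(G) ≤ 2. On the other hand G contains the 3-clique {b, d, e}. A clique must lie in a single bag of any decomposition, so no decomposition can have width below 2. Therefore the treewidth is 2.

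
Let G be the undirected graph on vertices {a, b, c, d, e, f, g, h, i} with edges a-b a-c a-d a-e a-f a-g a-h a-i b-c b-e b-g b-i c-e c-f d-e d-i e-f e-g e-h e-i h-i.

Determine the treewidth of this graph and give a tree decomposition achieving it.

Each bag holds 4 vertices, so the decomposition has width 3, which upper-bounds the treewidth. Conversely, {a, d, e, i} is a clique of size 4, and the vertices of any clique must share a bag in every tree decomposition; so some bag has ≥ 4 vertices and tw(G) ≥ 3. Combining the bounds, tw(G) = 3.

Treewidth 3.
One optimal decomposition is:
Bags: B1 = {a, b, e, g}  B2 = {a, b, c, e}  B3 = {a, b, e, i}  B4 = {a, c, e, f}  B5 = {a, e, h, i}  B6 = {a, d, e, i}
Tree: B1–B2, B1–B3, B2–B4, B3–B5, B5–B6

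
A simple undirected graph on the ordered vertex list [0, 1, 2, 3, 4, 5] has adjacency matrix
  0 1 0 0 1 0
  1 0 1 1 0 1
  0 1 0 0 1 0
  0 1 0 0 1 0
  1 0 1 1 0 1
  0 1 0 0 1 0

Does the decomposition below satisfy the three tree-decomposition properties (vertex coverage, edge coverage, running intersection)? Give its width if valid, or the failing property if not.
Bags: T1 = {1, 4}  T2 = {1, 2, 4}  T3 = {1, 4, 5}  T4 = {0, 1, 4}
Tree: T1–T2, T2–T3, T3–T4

No — vertex 3 appears in no bag.

A tree decomposition must satisfy three properties: every vertex lies in some bag; for every edge, both endpoints lie together in some bag; and for every vertex, the bags containing it form a connected subtree. Here vertex 3 appears in no bag, so the decomposition is invalid.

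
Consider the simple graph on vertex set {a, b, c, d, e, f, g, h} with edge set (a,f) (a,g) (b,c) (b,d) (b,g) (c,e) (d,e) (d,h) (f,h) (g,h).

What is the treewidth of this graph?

2

A width-2 tree decomposition is:
Bags: B1 = {a, f, g}  B2 = {f, g, h}  B3 = {b, g, h}  B4 = {b, d, h}  B5 = {b, c, d}  B6 = {c, d, e}
Tree: B1–B2, B2–B3, B3–B4, B4–B5, B5–B6
The largest bag has 3 vertices, giving width 2; this decomposition certifies tw(G) ≤ 2. For the lower bound, G contains the cycle a–f–h–g–a, so G is not a forest; only forests have treewidth ≤ 1, hence tw(G) ≥ 2. The upper and lower bounds meet at 2, so that is the treewidth.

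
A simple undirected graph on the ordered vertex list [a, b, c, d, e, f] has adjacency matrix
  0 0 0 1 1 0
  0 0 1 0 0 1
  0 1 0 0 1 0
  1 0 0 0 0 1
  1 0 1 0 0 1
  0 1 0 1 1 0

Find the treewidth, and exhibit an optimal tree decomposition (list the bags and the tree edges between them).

Every bag has size at most 3, so the width is 3 − 1 = 2 and tw(G) ≤ 2. Since d–a–e–f–d is a cycle in G, G is not acyclic. Forests are exactly the graphs of treewidth ≤ 1, so tw(G) ≥ 2. Combining the bounds, tw(G) = 2.

Treewidth 2.
One optimal decomposition is:
Bags: B1 = {a, d, f}  B2 = {a, e, f}  B3 = {b, e, f}  B4 = {b, c, e}
Tree: B1–B2, B2–B3, B3–B4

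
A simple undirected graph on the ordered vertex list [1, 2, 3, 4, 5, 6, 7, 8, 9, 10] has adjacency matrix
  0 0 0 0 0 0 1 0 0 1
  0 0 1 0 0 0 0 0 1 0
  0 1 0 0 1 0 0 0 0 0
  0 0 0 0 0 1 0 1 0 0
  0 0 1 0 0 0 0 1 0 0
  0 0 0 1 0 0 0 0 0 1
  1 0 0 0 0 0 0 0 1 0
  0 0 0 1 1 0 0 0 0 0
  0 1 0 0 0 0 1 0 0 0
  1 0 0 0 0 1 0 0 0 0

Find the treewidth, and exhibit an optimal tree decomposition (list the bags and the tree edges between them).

Treewidth 2.
One optimal decomposition is:
Bags: B1 = {1, 7, 10}  B2 = {7, 9, 10}  B3 = {2, 9, 10}  B4 = {2, 3, 10}  B5 = {3, 5, 10}  B6 = {5, 8, 10}  B7 = {4, 8, 10}  B8 = {4, 6, 10}
Tree: B1–B2, B2–B3, B3–B4, B4–B5, B5–B6, B6–B7, B7–B8

Every bag has size at most 3, so the width is 3 − 1 = 2 and tw(G) ≤ 2. Since 10–1–7–9–2–3–5–8–4–6–10 is a cycle in G, G is not acyclic. Forests are exactly the graphs of treewidth ≤ 1, so tw(G) ≥ 2. Hence tw(G) = 2 exactly.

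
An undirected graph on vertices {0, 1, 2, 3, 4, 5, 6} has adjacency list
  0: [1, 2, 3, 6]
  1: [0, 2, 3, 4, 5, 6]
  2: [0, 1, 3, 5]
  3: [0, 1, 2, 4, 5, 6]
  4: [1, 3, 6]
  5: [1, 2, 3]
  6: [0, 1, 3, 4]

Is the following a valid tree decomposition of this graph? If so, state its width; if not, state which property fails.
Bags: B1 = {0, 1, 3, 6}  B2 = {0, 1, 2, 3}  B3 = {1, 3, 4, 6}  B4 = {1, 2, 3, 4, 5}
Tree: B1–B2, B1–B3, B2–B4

A tree decomposition must satisfy three properties: every vertex lies in some bag; for every edge, both endpoints lie together in some bag; and for every vertex, the bags containing it form a connected subtree. Here bags containing vertex 4 are not connected in the tree, so the decomposition is invalid.

No — bags containing vertex 4 are not connected in the tree.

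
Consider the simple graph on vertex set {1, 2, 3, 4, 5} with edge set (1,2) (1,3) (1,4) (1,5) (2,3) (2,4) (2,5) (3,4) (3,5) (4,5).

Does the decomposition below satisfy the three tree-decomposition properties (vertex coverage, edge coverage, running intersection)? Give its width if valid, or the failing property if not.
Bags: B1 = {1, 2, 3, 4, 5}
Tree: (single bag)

Yes; width 4.

Checking the three conditions: (i) the bags cover all of {1, 2, 3, 4, 5}; (ii) for each edge, some bag contains both endpoints; (iii) the bags containing any fixed vertex form a subtree. All hold, so the decomposition is valid with width 5 − 1 = 4.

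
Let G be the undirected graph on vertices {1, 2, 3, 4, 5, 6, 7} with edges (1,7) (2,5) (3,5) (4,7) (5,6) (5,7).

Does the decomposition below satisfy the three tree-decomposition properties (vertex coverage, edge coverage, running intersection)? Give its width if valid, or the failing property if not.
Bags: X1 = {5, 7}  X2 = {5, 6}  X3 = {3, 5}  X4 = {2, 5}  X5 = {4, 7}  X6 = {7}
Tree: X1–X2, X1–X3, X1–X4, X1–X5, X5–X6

No — vertex 1 appears in no bag.

A tree decomposition must satisfy three properties: every vertex lies in some bag; for every edge, both endpoints lie together in some bag; and for every vertex, the bags containing it form a connected subtree. Here vertex 1 appears in no bag, so the decomposition is invalid.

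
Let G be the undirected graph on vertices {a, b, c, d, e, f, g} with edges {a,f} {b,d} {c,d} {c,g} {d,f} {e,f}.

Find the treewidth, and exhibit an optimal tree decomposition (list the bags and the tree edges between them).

Each bag holds 2 vertices, so the decomposition has width 1, which upper-bounds the treewidth. G has an edge, so its treewidth is at least 1. Hence tw(G) = 1 exactly.

Treewidth 1.
Bags: B1 = {d, f}  B2 = {a, f}  B3 = {b, d}  B4 = {c, d}  B5 = {e, f}  B6 = {c, g}
Tree: B1–B2, B1–B3, B3–B4, B1–B5, B4–B6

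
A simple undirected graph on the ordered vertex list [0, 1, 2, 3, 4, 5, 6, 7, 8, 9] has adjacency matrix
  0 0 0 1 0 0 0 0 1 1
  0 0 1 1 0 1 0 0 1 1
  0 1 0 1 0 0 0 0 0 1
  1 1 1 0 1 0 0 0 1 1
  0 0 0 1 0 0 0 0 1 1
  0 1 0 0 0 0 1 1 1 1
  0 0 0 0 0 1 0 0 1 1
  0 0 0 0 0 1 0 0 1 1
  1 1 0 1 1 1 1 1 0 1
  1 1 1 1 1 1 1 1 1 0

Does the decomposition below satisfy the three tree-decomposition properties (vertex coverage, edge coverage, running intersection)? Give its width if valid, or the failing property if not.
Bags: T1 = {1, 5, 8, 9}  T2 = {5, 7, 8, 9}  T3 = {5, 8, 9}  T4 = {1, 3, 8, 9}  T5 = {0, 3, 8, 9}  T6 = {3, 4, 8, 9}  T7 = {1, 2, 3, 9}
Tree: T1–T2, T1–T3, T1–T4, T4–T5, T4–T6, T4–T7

No — vertex 6 appears in no bag.

A tree decomposition must satisfy three properties: every vertex lies in some bag; for every edge, both endpoints lie together in some bag; and for every vertex, the bags containing it form a connected subtree. Here vertex 6 appears in no bag, so the decomposition is invalid.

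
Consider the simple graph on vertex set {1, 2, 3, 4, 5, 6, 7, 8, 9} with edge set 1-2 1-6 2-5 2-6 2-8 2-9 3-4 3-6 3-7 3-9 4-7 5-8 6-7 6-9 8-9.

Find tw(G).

A width-2 tree decomposition is:
Bags: B1 = {2, 6, 9}  B2 = {3, 6, 9}  B3 = {2, 8, 9}  B4 = {2, 5, 8}  B5 = {3, 6, 7}  B6 = {1, 2, 6}  B7 = {3, 4, 7}
Tree: B1–B2, B1–B3, B3–B4, B2–B5, B1–B6, B5–B7
The largest bag has 3 vertices, giving width 2; this decomposition certifies tw(G) ≤ 2. Conversely, {2, 8, 9} is a clique of size 3, and the vertices of any clique must share a bag in every tree decomposition; so some bag has ≥ 3 vertices and tw(G) ≥ 2. Therefore the treewidth is 2.

2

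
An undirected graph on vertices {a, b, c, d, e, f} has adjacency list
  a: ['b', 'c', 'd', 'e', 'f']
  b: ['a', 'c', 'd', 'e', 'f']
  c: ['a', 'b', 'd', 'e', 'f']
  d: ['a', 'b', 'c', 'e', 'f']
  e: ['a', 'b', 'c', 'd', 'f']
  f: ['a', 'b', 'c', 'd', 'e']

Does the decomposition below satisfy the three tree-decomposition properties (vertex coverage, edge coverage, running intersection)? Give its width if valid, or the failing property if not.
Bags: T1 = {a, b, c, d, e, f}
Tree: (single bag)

Vertex coverage: the bags together contain {a, b, c, d, e, f}, the full vertex set. Edge coverage: each edge of G has both endpoints in at least one bag. Running intersection: for every vertex, the bags containing it form a connected subtree. All three properties hold, so this is a valid tree decomposition of width max|bag| − 1 = 5, and hence tw(G) ≤ 5.

Yes; width 5.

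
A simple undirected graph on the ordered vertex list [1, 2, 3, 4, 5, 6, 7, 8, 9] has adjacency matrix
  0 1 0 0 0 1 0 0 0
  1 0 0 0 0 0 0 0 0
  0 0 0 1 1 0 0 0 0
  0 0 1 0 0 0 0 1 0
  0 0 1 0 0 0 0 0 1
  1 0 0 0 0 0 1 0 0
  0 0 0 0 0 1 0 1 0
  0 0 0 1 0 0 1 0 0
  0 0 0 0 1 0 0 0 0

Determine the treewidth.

1

A width-1 tree decomposition is:
Bags: B1 = {1, 2}  B2 = {1, 6}  B3 = {6, 7}  B4 = {7, 8}  B5 = {4, 8}  B6 = {3, 4}  B7 = {3, 5}  B8 = {5, 9}
Tree: B1–B2, B2–B3, B3–B4, B4–B5, B5–B6, B6–B7, B7–B8
Each bag holds 2 vertices, so the decomposition has width 1, which upper-bounds the treewidth. Since G has at least one edge (e.g. 2–1), it is not an edgeless graph, so tw(G) ≥ 1. The upper and lower bounds meet at 1, so that is the treewidth.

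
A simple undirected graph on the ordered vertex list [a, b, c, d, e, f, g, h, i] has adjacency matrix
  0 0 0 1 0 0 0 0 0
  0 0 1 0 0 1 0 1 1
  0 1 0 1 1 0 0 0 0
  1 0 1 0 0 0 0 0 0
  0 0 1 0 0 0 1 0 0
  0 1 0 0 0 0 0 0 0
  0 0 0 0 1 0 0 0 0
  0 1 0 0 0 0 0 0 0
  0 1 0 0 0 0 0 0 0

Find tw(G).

1

A width-1 tree decomposition is:
Bags: B1 = {c, d}  B2 = {c, e}  B3 = {a, d}  B4 = {b, c}  B5 = {e, g}  B6 = {b, i}  B7 = {b, f}  B8 = {b, h}
Tree: B1–B2, B1–B3, B2–B4, B2–B5, B4–B6, B6–B7, B7–B8
Each bag holds 2 vertices, so the decomposition has width 1, which upper-bounds the treewidth. G has an edge, so its treewidth is at least 1. Combining the bounds, tw(G) = 1.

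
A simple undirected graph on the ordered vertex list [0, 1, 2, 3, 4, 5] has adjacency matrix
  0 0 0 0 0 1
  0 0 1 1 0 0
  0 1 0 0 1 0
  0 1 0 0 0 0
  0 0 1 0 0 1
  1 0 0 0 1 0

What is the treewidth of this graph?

1

A width-1 tree decomposition is:
Bags: B1 = {0, 5}  B2 = {4, 5}  B3 = {2, 4}  B4 = {1, 2}  B5 = {1, 3}
Tree: B1–B2, B2–B3, B3–B4, B4–B5
Each bag holds 2 vertices, so the decomposition has width 1, which upper-bounds the treewidth. Any graph with an edge has treewidth ≥ 1, and G has the edge 0–5. Therefore the treewidth is 1.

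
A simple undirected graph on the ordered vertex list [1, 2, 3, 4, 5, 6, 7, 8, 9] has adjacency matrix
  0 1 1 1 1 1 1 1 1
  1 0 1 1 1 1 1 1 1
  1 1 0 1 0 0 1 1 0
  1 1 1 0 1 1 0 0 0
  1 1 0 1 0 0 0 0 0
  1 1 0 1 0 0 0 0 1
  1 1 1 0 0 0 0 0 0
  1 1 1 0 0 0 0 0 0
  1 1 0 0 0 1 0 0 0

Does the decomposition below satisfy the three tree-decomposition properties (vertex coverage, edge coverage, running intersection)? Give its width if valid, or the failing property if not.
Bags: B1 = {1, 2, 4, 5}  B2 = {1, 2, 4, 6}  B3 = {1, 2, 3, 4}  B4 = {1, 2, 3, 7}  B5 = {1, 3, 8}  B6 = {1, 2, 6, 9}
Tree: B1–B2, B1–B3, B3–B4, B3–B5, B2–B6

No — edge (2,8) lies in no bag.

A tree decomposition must satisfy three properties: every vertex lies in some bag; for every edge, both endpoints lie together in some bag; and for every vertex, the bags containing it form a connected subtree. Here edge (2,8) lies in no bag, so the decomposition is invalid.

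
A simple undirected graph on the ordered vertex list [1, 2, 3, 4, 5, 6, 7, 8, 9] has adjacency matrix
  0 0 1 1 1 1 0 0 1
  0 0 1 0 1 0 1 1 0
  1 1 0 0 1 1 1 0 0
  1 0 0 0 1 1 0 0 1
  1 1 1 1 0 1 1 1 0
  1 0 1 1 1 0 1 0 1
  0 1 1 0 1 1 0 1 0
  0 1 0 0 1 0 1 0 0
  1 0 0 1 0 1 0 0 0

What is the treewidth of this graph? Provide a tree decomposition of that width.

The largest bag has 4 vertices, giving width 3; this decomposition certifies tw(G) ≤ 3. For the lower bound, the 4 vertices {1, 4, 6, 9} are pairwise adjacent, and any tree decomposition puts a clique entirely inside one bag — forcing width ≥ 3. Therefore the treewidth is 3.

Treewidth 3.
One such decomposition:
Bags: B1 = {1, 3, 5, 6}  B2 = {1, 4, 5, 6}  B3 = {1, 4, 6, 9}  B4 = {3, 5, 6, 7}  B5 = {2, 3, 5, 7}  B6 = {2, 5, 7, 8}
Tree: B1–B2, B2–B3, B1–B4, B4–B5, B5–B6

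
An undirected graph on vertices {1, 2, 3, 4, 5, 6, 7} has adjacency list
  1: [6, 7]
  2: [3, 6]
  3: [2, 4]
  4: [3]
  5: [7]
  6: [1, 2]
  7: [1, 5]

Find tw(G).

1

A width-1 tree decomposition is:
Bags: B1 = {3, 4}  B2 = {2, 3}  B3 = {2, 6}  B4 = {1, 6}  B5 = {1, 7}  B6 = {5, 7}
Tree: B1–B2, B2–B3, B3–B4, B4–B5, B5–B6
The largest bag has 2 vertices, giving width 1; this decomposition certifies tw(G) ≤ 1. G has an edge, so its treewidth is at least 1. Therefore the treewidth is 1.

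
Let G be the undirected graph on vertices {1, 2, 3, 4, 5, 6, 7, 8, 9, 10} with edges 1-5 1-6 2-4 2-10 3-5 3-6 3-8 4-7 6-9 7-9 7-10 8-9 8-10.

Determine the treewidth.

A width-2 tree decomposition is:
Bags: B1 = {2, 4, 10}  B2 = {4, 7, 10}  B3 = {7, 8, 10}  B4 = {7, 8, 9}  B5 = {3, 8, 9}  B6 = {3, 6, 9}  B7 = {3, 5, 6}  B8 = {1, 5, 6}
Tree: B1–B2, B2–B3, B3–B4, B4–B5, B5–B6, B6–B7, B7–B8
Each bag holds 3 vertices, so the decomposition has width 2, which upper-bounds the treewidth. Since 2–4–7–10–2 is a cycle in G, G is not acyclic. Forests are exactly the graphs of treewidth ≤ 1, so tw(G) ≥ 2. Therefore the treewidth is 2.

2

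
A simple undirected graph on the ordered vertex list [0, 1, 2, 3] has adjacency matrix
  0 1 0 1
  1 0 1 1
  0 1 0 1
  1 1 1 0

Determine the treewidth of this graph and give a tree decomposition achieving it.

The largest bag has 3 vertices, giving width 2; this decomposition certifies tw(G) ≤ 2. Conversely, {0, 1, 3} is a clique of size 3, and the vertices of any clique must share a bag in every tree decomposition; so some bag has ≥ 3 vertices and tw(G) ≥ 2. Therefore the treewidth is 2.

Treewidth 2.
One such decomposition:
Bags: B1 = {0, 1, 3}  B2 = {1, 2, 3}
Tree: B1–B2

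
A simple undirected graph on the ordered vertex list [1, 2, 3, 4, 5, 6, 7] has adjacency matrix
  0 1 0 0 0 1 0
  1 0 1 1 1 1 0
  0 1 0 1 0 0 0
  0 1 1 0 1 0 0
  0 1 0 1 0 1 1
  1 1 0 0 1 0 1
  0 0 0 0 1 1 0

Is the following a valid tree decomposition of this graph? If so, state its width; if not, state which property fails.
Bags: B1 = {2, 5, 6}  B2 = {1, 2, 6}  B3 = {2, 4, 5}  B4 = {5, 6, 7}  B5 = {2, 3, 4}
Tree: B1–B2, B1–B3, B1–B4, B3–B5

Every vertex of G appears in some bag (union = {1, 2, 3, 4, 5, 6, 7}); every edge is covered by a bag; and for each vertex v the set of bags containing v is connected in the bag tree. The decomposition is therefore valid. The largest bag has 3 vertices, so the width is 2.

Yes; width 2.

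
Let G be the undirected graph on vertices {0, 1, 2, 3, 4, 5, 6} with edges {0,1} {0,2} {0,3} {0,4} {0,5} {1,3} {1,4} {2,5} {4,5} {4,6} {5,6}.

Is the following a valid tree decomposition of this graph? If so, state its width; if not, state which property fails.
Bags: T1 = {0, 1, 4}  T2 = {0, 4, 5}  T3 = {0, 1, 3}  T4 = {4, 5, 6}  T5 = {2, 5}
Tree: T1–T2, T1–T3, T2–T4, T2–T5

No — edge (0,2) lies in no bag.

A tree decomposition must satisfy three properties: every vertex lies in some bag; for every edge, both endpoints lie together in some bag; and for every vertex, the bags containing it form a connected subtree. Here edge (0,2) lies in no bag, so the decomposition is invalid.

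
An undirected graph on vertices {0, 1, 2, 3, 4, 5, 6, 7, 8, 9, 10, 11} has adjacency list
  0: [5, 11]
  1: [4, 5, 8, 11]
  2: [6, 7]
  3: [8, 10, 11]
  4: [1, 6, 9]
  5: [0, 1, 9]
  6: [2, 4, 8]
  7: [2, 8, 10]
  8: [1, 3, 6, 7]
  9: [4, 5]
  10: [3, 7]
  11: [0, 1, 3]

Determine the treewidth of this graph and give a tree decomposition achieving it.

Treewidth 3.
One optimal decomposition is:
Bags: B1 = {0, 4, 5, 9}  B2 = {0, 1, 4, 5}  B3 = {0, 1, 4, 11}  B4 = {1, 4, 6, 11}  B5 = {1, 6, 8, 11}  B6 = {3, 6, 8, 11}  B7 = {2, 3, 6, 8}  B8 = {2, 3, 7, 8}  B9 = {2, 3, 7, 10}
Tree: B1–B2, B2–B3, B3–B4, B4–B5, B5–B6, B6–B7, B7–B8, B8–B9

Every bag has size at most 4, so the width is 4 − 1 = 3 and tw(G) ≤ 3. For the lower bound: the 4 vertex sets {0,5,9}, {4}, {1}, {3,6,8,11} are disjoint, each induces a connected subgraph, and every pair is joined by at least one edge of G. Contracting each set to a single vertex therefore yields K_{4} as a minor, and since treewidth is minor-monotone, tw(G) ≥ tw(K_{4}) = 3. The upper and lower bounds meet at 3, so that is the treewidth.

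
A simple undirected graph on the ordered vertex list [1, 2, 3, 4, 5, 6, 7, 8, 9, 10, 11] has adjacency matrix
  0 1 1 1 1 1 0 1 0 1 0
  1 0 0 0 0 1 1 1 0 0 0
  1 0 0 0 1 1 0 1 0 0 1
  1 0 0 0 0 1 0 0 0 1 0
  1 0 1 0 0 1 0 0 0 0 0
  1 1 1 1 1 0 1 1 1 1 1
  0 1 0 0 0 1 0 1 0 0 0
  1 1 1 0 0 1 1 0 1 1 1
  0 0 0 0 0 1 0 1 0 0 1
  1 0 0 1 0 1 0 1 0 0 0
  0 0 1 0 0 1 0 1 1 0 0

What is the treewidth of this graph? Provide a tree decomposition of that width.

Each bag holds 4 vertices, so the decomposition has width 3, which upper-bounds the treewidth. For the lower bound, the 4 vertices {1, 3, 6, 8} are pairwise adjacent, and any tree decomposition puts a clique entirely inside one bag — forcing width ≥ 3. The upper and lower bounds meet at 3, so that is the treewidth.

Treewidth 3.
One such decomposition:
Bags: B1 = {1, 6, 8, 10}  B2 = {1, 3, 6, 8}  B3 = {1, 3, 5, 6}  B4 = {3, 6, 8, 11}  B5 = {1, 4, 6, 10}  B6 = {6, 8, 9, 11}  B7 = {1, 2, 6, 8}  B8 = {2, 6, 7, 8}
Tree: B1–B2, B2–B3, B2–B4, B1–B5, B4–B6, B1–B7, B7–B8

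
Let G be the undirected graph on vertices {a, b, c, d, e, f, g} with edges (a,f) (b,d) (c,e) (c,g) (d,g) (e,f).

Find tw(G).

1

A width-1 tree decomposition is:
Bags: B1 = {b, d}  B2 = {d, g}  B3 = {c, g}  B4 = {c, e}  B5 = {e, f}  B6 = {a, f}
Tree: B1–B2, B2–B3, B3–B4, B4–B5, B5–B6
Each bag holds 2 vertices, so the decomposition has width 1, which upper-bounds the treewidth. Since G has at least one edge (e.g. b–d), it is not an edgeless graph, so tw(G) ≥ 1. Hence tw(G) = 1 exactly.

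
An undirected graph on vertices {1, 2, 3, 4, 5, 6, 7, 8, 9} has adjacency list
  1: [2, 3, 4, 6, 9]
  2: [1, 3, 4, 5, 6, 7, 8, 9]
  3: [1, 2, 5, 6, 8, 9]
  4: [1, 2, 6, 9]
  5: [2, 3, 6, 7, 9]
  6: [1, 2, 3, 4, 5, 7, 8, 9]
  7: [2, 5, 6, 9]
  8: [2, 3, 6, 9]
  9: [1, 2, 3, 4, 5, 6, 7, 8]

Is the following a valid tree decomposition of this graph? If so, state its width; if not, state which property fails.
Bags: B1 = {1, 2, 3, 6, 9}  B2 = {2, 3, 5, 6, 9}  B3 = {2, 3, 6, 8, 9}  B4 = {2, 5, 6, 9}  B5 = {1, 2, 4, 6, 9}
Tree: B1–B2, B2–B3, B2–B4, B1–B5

No — vertex 7 appears in no bag.

A tree decomposition must satisfy three properties: every vertex lies in some bag; for every edge, both endpoints lie together in some bag; and for every vertex, the bags containing it form a connected subtree. Here vertex 7 appears in no bag, so the decomposition is invalid.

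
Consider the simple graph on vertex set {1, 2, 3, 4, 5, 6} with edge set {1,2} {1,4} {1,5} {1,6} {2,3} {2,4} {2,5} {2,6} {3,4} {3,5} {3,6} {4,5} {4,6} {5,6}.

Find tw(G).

4

A width-4 tree decomposition is:
Bags: B1 = {2, 3, 4, 5, 6}  B2 = {1, 2, 4, 5, 6}
Tree: B1–B2
The largest bag has 5 vertices, giving width 4; this decomposition certifies tw(G) ≤ 4. Conversely, {1, 2, 4, 5, 6} is a clique of size 5, and the vertices of any clique must share a bag in every tree decomposition; so some bag has ≥ 5 vertices and tw(G) ≥ 4. The upper and lower bounds meet at 4, so that is the treewidth.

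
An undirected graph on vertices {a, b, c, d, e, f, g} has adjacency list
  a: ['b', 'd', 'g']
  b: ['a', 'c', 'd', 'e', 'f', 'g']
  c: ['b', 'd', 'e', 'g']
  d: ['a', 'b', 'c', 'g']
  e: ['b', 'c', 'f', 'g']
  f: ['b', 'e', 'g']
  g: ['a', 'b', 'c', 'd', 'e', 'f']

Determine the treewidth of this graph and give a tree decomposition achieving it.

Every bag has size at most 4, so the width is 4 − 1 = 3 and tw(G) ≤ 3. For the lower bound, the 4 vertices {b, c, d, g} are pairwise adjacent, and any tree decomposition puts a clique entirely inside one bag — forcing width ≥ 3. The upper and lower bounds meet at 3, so that is the treewidth.

Treewidth 3.
One optimal decomposition is:
Bags: B1 = {b, c, e, g}  B2 = {b, e, f, g}  B3 = {b, c, d, g}  B4 = {a, b, d, g}
Tree: B1–B2, B1–B3, B3–B4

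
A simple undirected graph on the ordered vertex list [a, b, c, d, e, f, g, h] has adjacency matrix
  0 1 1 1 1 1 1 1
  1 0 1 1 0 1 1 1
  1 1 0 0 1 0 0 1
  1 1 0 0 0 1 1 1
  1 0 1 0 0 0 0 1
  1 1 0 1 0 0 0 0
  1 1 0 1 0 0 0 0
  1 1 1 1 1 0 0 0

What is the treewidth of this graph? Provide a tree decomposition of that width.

Treewidth 3.
One such decomposition:
Bags: B1 = {a, b, d, f}  B2 = {a, b, d, g}  B3 = {a, b, d, h}  B4 = {a, b, c, h}  B5 = {a, c, e, h}
Tree: B1–B2, B1–B3, B3–B4, B4–B5

Each bag holds 4 vertices, so the decomposition has width 3, which upper-bounds the treewidth. For the lower bound, the 4 vertices {a, c, e, h} are pairwise adjacent, and any tree decomposition puts a clique entirely inside one bag — forcing width ≥ 3. Hence tw(G) = 3 exactly.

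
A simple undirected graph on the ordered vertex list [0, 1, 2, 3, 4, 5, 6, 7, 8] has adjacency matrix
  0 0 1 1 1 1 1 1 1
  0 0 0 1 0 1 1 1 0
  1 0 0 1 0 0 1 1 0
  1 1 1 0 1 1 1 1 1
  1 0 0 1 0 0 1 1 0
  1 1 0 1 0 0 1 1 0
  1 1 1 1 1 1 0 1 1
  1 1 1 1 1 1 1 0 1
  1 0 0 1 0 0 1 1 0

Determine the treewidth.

4

A width-4 tree decomposition is:
Bags: B1 = {0, 3, 4, 6, 7}  B2 = {0, 3, 6, 7, 8}  B3 = {0, 3, 5, 6, 7}  B4 = {0, 2, 3, 6, 7}  B5 = {1, 3, 5, 6, 7}
Tree: B1–B2, B1–B3, B1–B4, B3–B5
Each bag holds 5 vertices, so the decomposition has width 4, which upper-bounds the treewidth. For the lower bound, the 5 vertices {0, 3, 6, 7, 8} are pairwise adjacent, and any tree decomposition puts a clique entirely inside one bag — forcing width ≥ 4. The upper and lower bounds meet at 4, so that is the treewidth.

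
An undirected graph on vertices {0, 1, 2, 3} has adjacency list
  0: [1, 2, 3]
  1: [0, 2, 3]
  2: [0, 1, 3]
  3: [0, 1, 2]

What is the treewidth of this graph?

3

A width-3 tree decomposition is:
Bags: B1 = {0, 1, 2, 3}
Tree: (single bag)
With just one bag of size 4, the width is 4 − 1 = 3, so tw(G) ≤ 3. Conversely, {0, 1, 2, 3} is a clique of size 4, and the vertices of any clique must share a bag in every tree decomposition; so some bag has ≥ 4 vertices and tw(G) ≥ 3. The upper and lower bounds meet at 3, so that is the treewidth.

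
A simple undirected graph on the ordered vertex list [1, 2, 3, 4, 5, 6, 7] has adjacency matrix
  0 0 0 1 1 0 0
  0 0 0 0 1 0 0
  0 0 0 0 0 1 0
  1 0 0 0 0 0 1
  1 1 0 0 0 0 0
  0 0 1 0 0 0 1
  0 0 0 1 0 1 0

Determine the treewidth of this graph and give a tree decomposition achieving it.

Each bag holds 2 vertices, so the decomposition has width 1, which upper-bounds the treewidth. Any graph with an edge has treewidth ≥ 1, and G has the edge 2–5. Hence tw(G) = 1 exactly.

Treewidth 1.
Bags: B1 = {2, 5}  B2 = {1, 5}  B3 = {1, 4}  B4 = {4, 7}  B5 = {6, 7}  B6 = {3, 6}
Tree: B1–B2, B2–B3, B3–B4, B4–B5, B5–B6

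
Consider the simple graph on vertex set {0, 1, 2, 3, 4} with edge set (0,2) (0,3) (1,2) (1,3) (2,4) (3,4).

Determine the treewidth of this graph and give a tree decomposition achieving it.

Treewidth 2.
One optimal decomposition is:
Bags: B1 = {2, 3, 4}  B2 = {0, 2, 3}  B3 = {1, 2, 3}
Tree: B1–B2, B2–B3

Every bag has size at most 3, so the width is 3 − 1 = 2 and tw(G) ≤ 2. The edges 4–3–0–2–4 form a cycle, so G is not a tree and its treewidth is at least 2. The upper and lower bounds meet at 2, so that is the treewidth.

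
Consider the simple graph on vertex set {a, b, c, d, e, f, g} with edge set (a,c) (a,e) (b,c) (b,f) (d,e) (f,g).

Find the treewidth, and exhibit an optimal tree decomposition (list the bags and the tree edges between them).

Every bag has size at most 2, so the width is 2 − 1 = 1 and tw(G) ≤ 1. Any graph with an edge has treewidth ≥ 1, and G has the edge g–f. Therefore the treewidth is 1.

Treewidth 1.
One such decomposition:
Bags: B1 = {f, g}  B2 = {b, f}  B3 = {b, c}  B4 = {a, c}  B5 = {a, e}  B6 = {d, e}
Tree: B1–B2, B2–B3, B3–B4, B4–B5, B5–B6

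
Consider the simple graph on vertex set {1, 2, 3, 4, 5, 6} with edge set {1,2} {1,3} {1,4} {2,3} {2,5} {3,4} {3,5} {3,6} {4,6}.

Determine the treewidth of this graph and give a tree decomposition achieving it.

Every bag has size at most 3, so the width is 3 − 1 = 2 and tw(G) ≤ 2. For the lower bound, the 3 vertices {1, 2, 3} are pairwise adjacent, and any tree decomposition puts a clique entirely inside one bag — forcing width ≥ 2. Hence tw(G) = 2 exactly.

Treewidth 2.
One such decomposition:
Bags: B1 = {2, 3, 5}  B2 = {1, 2, 3}  B3 = {1, 3, 4}  B4 = {3, 4, 6}
Tree: B1–B2, B2–B3, B3–B4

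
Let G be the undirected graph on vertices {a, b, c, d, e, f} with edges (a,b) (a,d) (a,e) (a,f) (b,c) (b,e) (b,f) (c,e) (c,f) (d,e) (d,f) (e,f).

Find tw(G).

A width-3 tree decomposition is:
Bags: B1 = {a, d, e, f}  B2 = {a, b, e, f}  B3 = {b, c, e, f}
Tree: B1–B2, B2–B3
The largest bag has 4 vertices, giving width 3; this decomposition certifies tw(G) ≤ 3. For the lower bound, the 4 vertices {b, c, e, f} are pairwise adjacent, and any tree decomposition puts a clique entirely inside one bag — forcing width ≥ 3. Combining the bounds, tw(G) = 3.

3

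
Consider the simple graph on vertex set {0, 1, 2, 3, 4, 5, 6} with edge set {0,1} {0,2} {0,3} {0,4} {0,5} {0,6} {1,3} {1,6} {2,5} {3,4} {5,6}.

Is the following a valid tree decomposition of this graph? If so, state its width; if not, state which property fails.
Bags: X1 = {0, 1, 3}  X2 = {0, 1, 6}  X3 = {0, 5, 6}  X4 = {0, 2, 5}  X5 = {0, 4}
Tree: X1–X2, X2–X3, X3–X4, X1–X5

A tree decomposition must satisfy three properties: every vertex lies in some bag; for every edge, both endpoints lie together in some bag; and for every vertex, the bags containing it form a connected subtree. Here edge (3,4) lies in no bag, so the decomposition is invalid.

No — edge (3,4) lies in no bag.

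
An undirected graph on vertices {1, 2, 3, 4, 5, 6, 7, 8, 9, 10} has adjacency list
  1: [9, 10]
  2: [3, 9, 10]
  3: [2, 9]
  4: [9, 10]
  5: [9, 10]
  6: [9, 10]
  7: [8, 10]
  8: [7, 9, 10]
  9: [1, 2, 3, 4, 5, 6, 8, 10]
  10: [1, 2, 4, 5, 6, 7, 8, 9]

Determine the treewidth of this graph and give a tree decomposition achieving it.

Every bag has size at most 3, so the width is 3 − 1 = 2 and tw(G) ≤ 2. For the lower bound, the 3 vertices {1, 9, 10} are pairwise adjacent, and any tree decomposition puts a clique entirely inside one bag — forcing width ≥ 2. Combining the bounds, tw(G) = 2.

Treewidth 2.
One such decomposition:
Bags: B1 = {2, 9, 10}  B2 = {6, 9, 10}  B3 = {8, 9, 10}  B4 = {2, 3, 9}  B5 = {5, 9, 10}  B6 = {4, 9, 10}  B7 = {7, 8, 10}  B8 = {1, 9, 10}
Tree: B1–B2, B1–B3, B1–B4, B1–B5, B1–B6, B3–B7, B3–B8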